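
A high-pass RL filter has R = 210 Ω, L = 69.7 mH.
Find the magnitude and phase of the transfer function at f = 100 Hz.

Step 1 — Angular frequency: ω = 2π·100 = 628.3 rad/s.
Step 2 — Transfer function: H(jω) = jωL/(R + jωL).
Step 3 — Numerator jωL = j·43.79; denominator R + jωL = 210 + j43.79.
Step 4 — H = 0.04168 + j0.1999.
Step 5 — Magnitude: |H| = 0.2041 (-13.8 dB); phase: φ = 78.2°.

|H| = 0.2041 (-13.8 dB), φ = 78.2°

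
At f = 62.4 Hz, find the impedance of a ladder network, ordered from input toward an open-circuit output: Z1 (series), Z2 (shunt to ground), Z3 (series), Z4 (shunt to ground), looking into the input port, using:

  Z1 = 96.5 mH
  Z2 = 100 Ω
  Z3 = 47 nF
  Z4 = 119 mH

Step 1 — Angular frequency: ω = 2π·f = 2π·62.4 = 392.1 rad/s.
Step 2 — Component impedances:
  Z1: Z = jωL = j·392.1·0.0965 = 0 + j37.83 Ω
  Z2: Z = R = 100 Ω
  Z3: Z = 1/(jωC) = -j/(ω·C) = 0 - j5.427e+04 Ω
  Z4: Z = jωL = j·392.1·0.119 = 0 + j46.66 Ω
Step 3 — Ladder network (open output): work backward from the far end, alternating series and parallel combinations. Z_in = 100 + j37.65 Ω = 106.9∠20.6° Ω.

Z = 100 + j37.65 Ω = 106.9∠20.6° Ω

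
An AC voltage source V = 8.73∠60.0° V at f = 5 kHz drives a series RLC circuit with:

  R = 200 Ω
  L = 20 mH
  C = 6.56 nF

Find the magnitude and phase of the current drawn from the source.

Step 1 — Angular frequency: ω = 2π·f = 2π·5000 = 3.142e+04 rad/s.
Step 2 — Component impedances:
  R: Z = R = 200 Ω
  L: Z = jωL = j·3.142e+04·0.02 = 0 + j628.3 Ω
  C: Z = 1/(jωC) = -j/(ω·C) = 0 - j4852 Ω
Step 3 — Series combination: Z_total = R + L + C = 200 - j4224 Ω = 4229∠-87.3° Ω.
Step 4 — Source phasor: V = 8.73∠60.0° V = 4.365 + j7.56 V.
Step 5 — Ohm's law: I = V / Z_total = (4.365 + j7.56) / (200 - j4224) = -0.001737 + j0.001116 A.
Step 6 — Convert to polar: |I| = 0.002064 A, ∠I = 147.3°.

I = 0.002064∠147.3° A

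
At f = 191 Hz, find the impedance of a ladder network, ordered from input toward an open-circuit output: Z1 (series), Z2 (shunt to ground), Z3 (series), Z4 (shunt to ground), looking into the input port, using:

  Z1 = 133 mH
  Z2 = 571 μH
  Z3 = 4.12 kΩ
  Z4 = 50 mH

Step 1 — Angular frequency: ω = 2π·f = 2π·191 = 1200 rad/s.
Step 2 — Component impedances:
  Z1: Z = jωL = j·1200·0.133 = 0 + j159.6 Ω
  Z2: Z = jωL = j·1200·0.000571 = 0 + j0.6853 Ω
  Z3: Z = R = 4120 Ω
  Z4: Z = jωL = j·1200·0.05 = 0 + j60 Ω
Step 3 — Ladder network (open output): work backward from the far end, alternating series and parallel combinations. Z_in = 0.0001139 + j160.3 Ω = 160.3∠90.0° Ω.

Z = 0.0001139 + j160.3 Ω = 160.3∠90.0° Ω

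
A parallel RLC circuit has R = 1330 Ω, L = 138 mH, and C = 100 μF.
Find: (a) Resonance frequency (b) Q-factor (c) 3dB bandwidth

Step 1 — Resonance: ω₀ = 1/√(LC) = 1/√(0.138·0.0001) = 269.2 rad/s.
Step 2 — f₀ = ω₀/(2π) = 42.84 Hz.
Step 3 — Parallel Q: Q = R/(ω₀L) = 1330/(269.2·0.138) = 35.8.
Step 4 — Bandwidth: Δω = ω₀/Q = 7.519 rad/s; BW = Δω/(2π) = 1.197 Hz.

(a) f₀ = 42.84 Hz  (b) Q = 35.8  (c) BW = 1.197 Hz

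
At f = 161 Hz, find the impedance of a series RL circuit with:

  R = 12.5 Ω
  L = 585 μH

Step 1 — Angular frequency: ω = 2π·f = 2π·161 = 1012 rad/s.
Step 2 — Component impedances:
  R: Z = R = 12.5 Ω
  L: Z = jωL = j·1012·0.000585 = 0 + j0.5918 Ω
Step 3 — Series combination: Z_total = R + L = 12.5 + j0.5918 Ω = 12.51∠2.7° Ω.

Z = 12.5 + j0.5918 Ω = 12.51∠2.7° Ω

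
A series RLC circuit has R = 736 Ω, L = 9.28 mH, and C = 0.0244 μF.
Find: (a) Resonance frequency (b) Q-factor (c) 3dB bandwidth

Step 1 — Resonance: ω₀ = 1/√(LC) = 1/√(0.00928·2.44e-08) = 6.646e+04 rad/s.
Step 2 — f₀ = ω₀/(2π) = 1.058e+04 Hz.
Step 3 — Series Q: Q = ω₀L/R = 6.646e+04·0.00928/736 = 0.8379.
Step 4 — Bandwidth: Δω = ω₀/Q = 7.931e+04 rad/s; BW = Δω/(2π) = 1.262e+04 Hz.

(a) f₀ = 1.058e+04 Hz  (b) Q = 0.8379  (c) BW = 1.262e+04 Hz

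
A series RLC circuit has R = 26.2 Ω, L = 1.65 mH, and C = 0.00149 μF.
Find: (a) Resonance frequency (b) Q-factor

Step 1 — Resonance condition Im(Z)=0 gives ω₀ = 1/√(LC).
Step 2 — ω₀ = 1/√(0.00165·1.49e-09) = 6.378e+05 rad/s.
Step 3 — f₀ = ω₀/(2π) = 1.015e+05 Hz.
Step 4 — Series Q: Q = ω₀L/R = 6.378e+05·0.00165/26.2 = 40.16.

(a) f₀ = 1.015e+05 Hz  (b) Q = 40.16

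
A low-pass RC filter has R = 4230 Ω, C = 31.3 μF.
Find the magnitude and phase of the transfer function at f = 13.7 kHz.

Step 1 — Angular frequency: ω = 2π·1.37e+04 = 8.608e+04 rad/s.
Step 2 — Transfer function: H(jω) = 1/(1 + jωRC).
Step 3 — Denominator: 1 + jωRC = 1 + j·8.608e+04·4230·3.13e-05 = 1 + j1.14e+04.
Step 4 — H = 7.699e-09 - j8.774e-05.
Step 5 — Magnitude: |H| = 8.774e-05 (-81.1 dB); phase: φ = -90.0°.

|H| = 8.774e-05 (-81.1 dB), φ = -90.0°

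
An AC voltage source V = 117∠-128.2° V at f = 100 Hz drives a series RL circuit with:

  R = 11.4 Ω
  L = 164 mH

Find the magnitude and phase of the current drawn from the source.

Step 1 — Angular frequency: ω = 2π·f = 2π·100 = 628.3 rad/s.
Step 2 — Component impedances:
  R: Z = R = 11.4 Ω
  L: Z = jωL = j·628.3·0.164 = 0 + j103 Ω
Step 3 — Series combination: Z_total = R + L = 11.4 + j103 Ω = 103.7∠83.7° Ω.
Step 4 — Source phasor: V = 117∠-128.2° V = -72.35 - j91.95 V.
Step 5 — Ohm's law: I = V / Z_total = (-72.35 - j91.95) / (11.4 + j103) = -0.9582 + j0.5961 A.
Step 6 — Convert to polar: |I| = 1.129 A, ∠I = 148.1°.

I = 1.129∠148.1° A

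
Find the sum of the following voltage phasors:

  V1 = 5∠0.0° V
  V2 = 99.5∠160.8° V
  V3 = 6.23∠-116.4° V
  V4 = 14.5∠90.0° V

Step 1 — Convert each phasor to rectangular form:
  V1 = 5·(cos(0.0°) + j·sin(0.0°)) = 5 V
  V2 = 99.5·(cos(160.8°) + j·sin(160.8°)) = -93.97 + j32.72 V
  V3 = 6.23·(cos(-116.4°) + j·sin(-116.4°)) = -2.77 - j5.58 V
  V4 = 14.5·(cos(90.0°) + j·sin(90.0°)) = 0 + j14.5 V
Step 2 — Sum components: V_total = -91.74 + j41.64 V.
Step 3 — Convert to polar: |V_total| = 100.7 V, ∠V_total = 155.6°.

V_total = 100.7∠155.6° V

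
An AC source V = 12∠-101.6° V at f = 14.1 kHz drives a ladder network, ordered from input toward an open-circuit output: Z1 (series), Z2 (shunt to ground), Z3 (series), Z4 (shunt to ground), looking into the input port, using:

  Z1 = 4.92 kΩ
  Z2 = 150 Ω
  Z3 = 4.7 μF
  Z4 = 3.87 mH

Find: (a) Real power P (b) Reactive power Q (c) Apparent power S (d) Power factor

Step 1 — Angular frequency: ω = 2π·f = 2π·1.41e+04 = 8.859e+04 rad/s.
Step 2 — Component impedances:
  Z1: Z = R = 4920 Ω
  Z2: Z = R = 150 Ω
  Z3: Z = 1/(jωC) = -j/(ω·C) = 0 - j2.402 Ω
  Z4: Z = jωL = j·8.859e+04·0.00387 = 0 + j342.9 Ω
Step 3 — Ladder network (open output): work backward from the far end, alternating series and parallel combinations. Z_in = 5046 + j55.34 Ω = 5046∠0.6° Ω.
Step 4 — Source phasor: V = 12∠-101.6° V = -2.413 - j11.75 V.
Step 5 — Current: I = V / Z = -0.0005037 - j0.002324 A = 0.002378∠-102.2° A.
Step 6 — Complex power: S = V·I* = 0.02854 + j0.000313 VA.
Step 7 — Real power: P = Re(S) = 0.02854 W.
Step 8 — Reactive power: Q = Im(S) = 0.000313 VAR.
Step 9 — Apparent power: |S| = 0.02854 VA.
Step 10 — Power factor: PF = P/|S| = 0.9999 (lagging).

(a) P = 0.02854 W  (b) Q = 0.000313 VAR  (c) S = 0.02854 VA  (d) PF = 0.9999 (lagging)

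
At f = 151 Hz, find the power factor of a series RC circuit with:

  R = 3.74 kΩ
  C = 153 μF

Step 1 — Angular frequency: ω = 2π·f = 2π·151 = 948.8 rad/s.
Step 2 — Component impedances:
  R: Z = R = 3740 Ω
  C: Z = 1/(jωC) = -j/(ω·C) = 0 - j6.889 Ω
Step 3 — Series combination: Z_total = R + C = 3740 - j6.889 Ω = 3740∠-0.1° Ω.
Step 4 — Power factor: PF = cos(φ) = Re(Z)/|Z| = 3740/3740 = 1.
Step 5 — Type: Im(Z) = -6.889 ⇒ leading (phase φ = -0.1°).

PF = 1 (leading, φ = -0.1°)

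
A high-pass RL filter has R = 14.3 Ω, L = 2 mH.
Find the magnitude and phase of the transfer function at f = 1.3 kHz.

Step 1 — Angular frequency: ω = 2π·1300 = 8168 rad/s.
Step 2 — Transfer function: H(jω) = jωL/(R + jωL).
Step 3 — Numerator jωL = j·16.34; denominator R + jωL = 14.3 + j16.34.
Step 4 — H = 0.5662 + j0.4956.
Step 5 — Magnitude: |H| = 0.7524 (-2.5 dB); phase: φ = 41.2°.

|H| = 0.7524 (-2.5 dB), φ = 41.2°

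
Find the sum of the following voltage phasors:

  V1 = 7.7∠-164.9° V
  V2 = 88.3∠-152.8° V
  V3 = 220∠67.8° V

Step 1 — Convert each phasor to rectangular form:
  V1 = 7.7·(cos(-164.9°) + j·sin(-164.9°)) = -7.434 - j2.006 V
  V2 = 88.3·(cos(-152.8°) + j·sin(-152.8°)) = -78.54 - j40.36 V
  V3 = 220·(cos(67.8°) + j·sin(67.8°)) = 83.12 + j203.7 V
Step 2 — Sum components: V_total = -2.845 + j161.3 V.
Step 3 — Convert to polar: |V_total| = 161.3 V, ∠V_total = 91.0°.

V_total = 161.3∠91.0° V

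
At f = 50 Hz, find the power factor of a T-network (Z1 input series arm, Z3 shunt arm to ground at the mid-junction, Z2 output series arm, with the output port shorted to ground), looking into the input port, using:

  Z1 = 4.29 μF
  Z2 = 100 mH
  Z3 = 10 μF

Step 1 — Angular frequency: ω = 2π·f = 2π·50 = 314.2 rad/s.
Step 2 — Component impedances:
  Z1: Z = 1/(jωC) = -j/(ω·C) = 0 - j742 Ω
  Z2: Z = jωL = j·314.2·0.1 = 0 + j31.42 Ω
  Z3: Z = 1/(jωC) = -j/(ω·C) = 0 - j318.3 Ω
Step 3 — With the output port shorted to ground, the output series arm Z2 runs from the junction to ground; the shunt arm Z3 also runs from the junction to ground. They appear in parallel: Z3 || Z2 = 0 + j34.86 Ω.
Step 4 — Series with input arm Z1: Z_in = Z1 + (Z3 || Z2) = 0 - j707.1 Ω = 707.1∠-90.0° Ω.
Step 5 — Power factor: PF = cos(φ) = Re(Z)/|Z| = 0/707.1 = 0.
Step 6 — Type: Im(Z) = -707.1 ⇒ leading (phase φ = -90.0°).

PF = 0 (leading, φ = -90.0°)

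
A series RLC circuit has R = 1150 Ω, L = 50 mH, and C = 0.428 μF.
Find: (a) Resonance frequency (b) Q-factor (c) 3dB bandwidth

Step 1 — Resonance condition Im(Z)=0 gives ω₀ = 1/√(LC).
Step 2 — ω₀ = 1/√(0.05·4.28e-07) = 6836 rad/s.
Step 3 — f₀ = ω₀/(2π) = 1088 Hz.
Step 4 — Series Q: Q = ω₀L/R = 6836·0.05/1150 = 0.2972.
Step 5 — 3dB bandwidth: Δω = ω₀/Q = 2.3e+04 rad/s; BW = Δω/(2π) = 3661 Hz.

(a) f₀ = 1088 Hz  (b) Q = 0.2972  (c) BW = 3661 Hz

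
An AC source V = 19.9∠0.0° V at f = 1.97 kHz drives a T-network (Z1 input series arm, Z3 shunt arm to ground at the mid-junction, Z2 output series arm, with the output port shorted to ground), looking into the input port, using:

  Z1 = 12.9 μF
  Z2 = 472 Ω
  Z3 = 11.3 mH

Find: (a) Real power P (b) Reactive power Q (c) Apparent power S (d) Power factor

Step 1 — Angular frequency: ω = 2π·f = 2π·1970 = 1.238e+04 rad/s.
Step 2 — Component impedances:
  Z1: Z = 1/(jωC) = -j/(ω·C) = 0 - j6.263 Ω
  Z2: Z = R = 472 Ω
  Z3: Z = jωL = j·1.238e+04·0.0113 = 0 + j139.9 Ω
Step 3 — With the output port shorted to ground, the output series arm Z2 runs from the junction to ground; the shunt arm Z3 also runs from the junction to ground. They appear in parallel: Z3 || Z2 = 38.1 + j128.6 Ω.
Step 4 — Series with input arm Z1: Z_in = Z1 + (Z3 || Z2) = 38.1 + j122.3 Ω = 128.1∠72.7° Ω.
Step 5 — Source phasor: V = 19.9∠0.0° V = 19.9 V.
Step 6 — Current: I = V / Z = 0.0462 - j0.1483 A = 0.1553∠-72.7° A.
Step 7 — Complex power: S = V·I* = 0.9193 + j2.951 VA.
Step 8 — Real power: P = Re(S) = 0.9193 W.
Step 9 — Reactive power: Q = Im(S) = 2.951 VAR.
Step 10 — Apparent power: |S| = 3.091 VA.
Step 11 — Power factor: PF = P/|S| = 0.2974 (lagging).

(a) P = 0.9193 W  (b) Q = 2.951 VAR  (c) S = 3.091 VA  (d) PF = 0.2974 (lagging)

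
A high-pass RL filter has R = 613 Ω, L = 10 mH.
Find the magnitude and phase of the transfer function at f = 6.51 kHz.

Step 1 — Angular frequency: ω = 2π·6510 = 4.09e+04 rad/s.
Step 2 — Transfer function: H(jω) = jωL/(R + jωL).
Step 3 — Numerator jωL = j·409; denominator R + jωL = 613 + j409.
Step 4 — H = 0.3081 + j0.4617.
Step 5 — Magnitude: |H| = 0.555 (-5.1 dB); phase: φ = 56.3°.

|H| = 0.555 (-5.1 dB), φ = 56.3°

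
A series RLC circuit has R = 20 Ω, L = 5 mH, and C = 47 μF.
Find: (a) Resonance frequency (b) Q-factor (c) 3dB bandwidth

Step 1 — Resonance: ω₀ = 1/√(LC) = 1/√(0.005·4.7e-05) = 2063 rad/s.
Step 2 — f₀ = ω₀/(2π) = 328.3 Hz.
Step 3 — Series Q: Q = ω₀L/R = 2063·0.005/20 = 0.5157.
Step 4 — Bandwidth: Δω = ω₀/Q = 4000 rad/s; BW = Δω/(2π) = 636.6 Hz.

(a) f₀ = 328.3 Hz  (b) Q = 0.5157  (c) BW = 636.6 Hz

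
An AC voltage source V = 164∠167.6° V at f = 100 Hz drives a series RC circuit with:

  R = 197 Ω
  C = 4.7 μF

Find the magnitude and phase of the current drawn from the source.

Step 1 — Angular frequency: ω = 2π·f = 2π·100 = 628.3 rad/s.
Step 2 — Component impedances:
  R: Z = R = 197 Ω
  C: Z = 1/(jωC) = -j/(ω·C) = 0 - j338.6 Ω
Step 3 — Series combination: Z_total = R + C = 197 - j338.6 Ω = 391.8∠-59.8° Ω.
Step 4 — Source phasor: V = 164∠167.6° V = -160.2 + j35.22 V.
Step 5 — Ohm's law: I = V / Z_total = (-160.2 + j35.22) / (197 - j338.6) = -0.2833 - j0.3082 A.
Step 6 — Convert to polar: |I| = 0.4186 A, ∠I = -132.6°.

I = 0.4186∠-132.6° A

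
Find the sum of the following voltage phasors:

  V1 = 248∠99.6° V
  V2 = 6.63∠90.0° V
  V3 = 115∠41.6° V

Step 1 — Convert each phasor to rectangular form:
  V1 = 248·(cos(99.6°) + j·sin(99.6°)) = -41.36 + j244.5 V
  V2 = 6.63·(cos(90.0°) + j·sin(90.0°)) = 0 + j6.63 V
  V3 = 115·(cos(41.6°) + j·sin(41.6°)) = 86 + j76.35 V
Step 2 — Sum components: V_total = 44.64 + j327.5 V.
Step 3 — Convert to polar: |V_total| = 330.5 V, ∠V_total = 82.2°.

V_total = 330.5∠82.2° V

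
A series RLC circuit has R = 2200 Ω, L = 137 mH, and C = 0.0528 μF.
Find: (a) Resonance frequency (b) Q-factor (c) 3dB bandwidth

Step 1 — Resonance condition Im(Z)=0 gives ω₀ = 1/√(LC).
Step 2 — ω₀ = 1/√(0.137·5.28e-08) = 1.176e+04 rad/s.
Step 3 — f₀ = ω₀/(2π) = 1871 Hz.
Step 4 — Series Q: Q = ω₀L/R = 1.176e+04·0.137/2200 = 0.7322.
Step 5 — 3dB bandwidth: Δω = ω₀/Q = 1.606e+04 rad/s; BW = Δω/(2π) = 2556 Hz.

(a) f₀ = 1871 Hz  (b) Q = 0.7322  (c) BW = 2556 Hz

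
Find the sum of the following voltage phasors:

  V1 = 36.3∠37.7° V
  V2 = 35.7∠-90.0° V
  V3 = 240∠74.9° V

Step 1 — Convert each phasor to rectangular form:
  V1 = 36.3·(cos(37.7°) + j·sin(37.7°)) = 28.72 + j22.2 V
  V2 = 35.7·(cos(-90.0°) + j·sin(-90.0°)) = 0 - j35.7 V
  V3 = 240·(cos(74.9°) + j·sin(74.9°)) = 62.52 + j231.7 V
Step 2 — Sum components: V_total = 91.24 + j218.2 V.
Step 3 — Convert to polar: |V_total| = 236.5 V, ∠V_total = 67.3°.

V_total = 236.5∠67.3° V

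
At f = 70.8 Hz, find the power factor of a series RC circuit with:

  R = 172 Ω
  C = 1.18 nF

Step 1 — Angular frequency: ω = 2π·f = 2π·70.8 = 444.8 rad/s.
Step 2 — Component impedances:
  R: Z = R = 172 Ω
  C: Z = 1/(jωC) = -j/(ω·C) = 0 - j1.905e+06 Ω
Step 3 — Series combination: Z_total = R + C = 172 - j1.905e+06 Ω = 1.905e+06∠-90.0° Ω.
Step 4 — Power factor: PF = cos(φ) = Re(Z)/|Z| = 172/1.905e+06 = 9.029e-05.
Step 5 — Type: Im(Z) = -1.905e+06 ⇒ leading (phase φ = -90.0°).

PF = 9.029e-05 (leading, φ = -90.0°)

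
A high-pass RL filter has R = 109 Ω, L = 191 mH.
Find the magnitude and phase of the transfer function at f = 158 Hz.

Step 1 — Angular frequency: ω = 2π·158 = 992.7 rad/s.
Step 2 — Transfer function: H(jω) = jωL/(R + jωL).
Step 3 — Numerator jωL = j·189.6; denominator R + jωL = 109 + j189.6.
Step 4 — H = 0.7516 + j0.4321.
Step 5 — Magnitude: |H| = 0.867 (-1.2 dB); phase: φ = 29.9°.

|H| = 0.867 (-1.2 dB), φ = 29.9°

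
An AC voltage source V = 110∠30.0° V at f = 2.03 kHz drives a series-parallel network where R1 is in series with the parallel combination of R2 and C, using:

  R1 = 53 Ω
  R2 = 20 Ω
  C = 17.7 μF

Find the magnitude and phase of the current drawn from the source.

Step 1 — Angular frequency: ω = 2π·f = 2π·2030 = 1.275e+04 rad/s.
Step 2 — Component impedances:
  R1: Z = R = 53 Ω
  R2: Z = R = 20 Ω
  C: Z = 1/(jωC) = -j/(ω·C) = 0 - j4.429 Ω
Step 3 — Parallel branch: R2 || C = 1/(1/R2 + 1/C) = 0.9351 - j4.222 Ω.
Step 4 — Series with R1: Z_total = R1 + (R2 || C) = 53.94 - j4.222 Ω = 54.1∠-4.5° Ω.
Step 5 — Source phasor: V = 110∠30.0° V = 95.26 + j55 V.
Step 6 — Ohm's law: I = V / Z_total = (95.26 + j55) / (53.94 - j4.222) = 1.676 + j1.151 A.
Step 7 — Convert to polar: |I| = 2.033 A, ∠I = 34.5°.

I = 2.033∠34.5° A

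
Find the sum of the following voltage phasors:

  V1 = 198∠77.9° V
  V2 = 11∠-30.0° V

Step 1 — Convert each phasor to rectangular form:
  V1 = 198·(cos(77.9°) + j·sin(77.9°)) = 41.5 + j193.6 V
  V2 = 11·(cos(-30.0°) + j·sin(-30.0°)) = 9.526 - j5.5 V
Step 2 — Sum components: V_total = 51.03 + j188.1 V.
Step 3 — Convert to polar: |V_total| = 194.9 V, ∠V_total = 74.8°.

V_total = 194.9∠74.8° V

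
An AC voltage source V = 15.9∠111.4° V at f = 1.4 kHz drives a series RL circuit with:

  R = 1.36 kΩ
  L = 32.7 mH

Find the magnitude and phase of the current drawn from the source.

Step 1 — Angular frequency: ω = 2π·f = 2π·1400 = 8796 rad/s.
Step 2 — Component impedances:
  R: Z = R = 1360 Ω
  L: Z = jωL = j·8796·0.0327 = 0 + j287.6 Ω
Step 3 — Series combination: Z_total = R + L = 1360 + j287.6 Ω = 1390∠11.9° Ω.
Step 4 — Source phasor: V = 15.9∠111.4° V = -5.802 + j14.8 V.
Step 5 — Ohm's law: I = V / Z_total = (-5.802 + j14.8) / (1360 + j287.6) = -0.00188 + j0.01128 A.
Step 6 — Convert to polar: |I| = 0.01144 A, ∠I = 99.5°.

I = 0.01144∠99.5° A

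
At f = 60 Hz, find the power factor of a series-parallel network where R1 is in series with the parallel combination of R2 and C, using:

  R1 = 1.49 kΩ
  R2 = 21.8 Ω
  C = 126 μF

Step 1 — Angular frequency: ω = 2π·f = 2π·60 = 377 rad/s.
Step 2 — Component impedances:
  R1: Z = R = 1490 Ω
  R2: Z = R = 21.8 Ω
  C: Z = 1/(jωC) = -j/(ω·C) = 0 - j21.05 Ω
Step 3 — Parallel branch: R2 || C = 1/(1/R2 + 1/C) = 10.52 - j10.89 Ω.
Step 4 — Series with R1: Z_total = R1 + (R2 || C) = 1501 - j10.89 Ω = 1501∠-0.4° Ω.
Step 5 — Power factor: PF = cos(φ) = Re(Z)/|Z| = 1501/1501 = 1.
Step 6 — Type: Im(Z) = -10.89 ⇒ leading (phase φ = -0.4°).

PF = 1 (leading, φ = -0.4°)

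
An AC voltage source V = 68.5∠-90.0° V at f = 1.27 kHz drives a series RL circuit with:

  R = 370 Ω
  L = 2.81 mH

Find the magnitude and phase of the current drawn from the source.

Step 1 — Angular frequency: ω = 2π·f = 2π·1270 = 7980 rad/s.
Step 2 — Component impedances:
  R: Z = R = 370 Ω
  L: Z = jωL = j·7980·0.00281 = 0 + j22.42 Ω
Step 3 — Series combination: Z_total = R + L = 370 + j22.42 Ω = 370.7∠3.5° Ω.
Step 4 — Source phasor: V = 68.5∠-90.0° V = 0 - j68.5 V.
Step 5 — Ohm's law: I = V / Z_total = (0 - j68.5) / (370 + j22.42) = -0.01118 - j0.1845 A.
Step 6 — Convert to polar: |I| = 0.1848 A, ∠I = -93.5°.

I = 0.1848∠-93.5° A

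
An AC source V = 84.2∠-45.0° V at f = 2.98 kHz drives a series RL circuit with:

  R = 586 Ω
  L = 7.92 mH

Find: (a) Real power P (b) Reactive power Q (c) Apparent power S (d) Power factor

Step 1 — Angular frequency: ω = 2π·f = 2π·2980 = 1.872e+04 rad/s.
Step 2 — Component impedances:
  R: Z = R = 586 Ω
  L: Z = jωL = j·1.872e+04·0.00792 = 0 + j148.3 Ω
Step 3 — Series combination: Z_total = R + L = 586 + j148.3 Ω = 604.5∠14.2° Ω.
Step 4 — Source phasor: V = 84.2∠-45.0° V = 59.54 - j59.54 V.
Step 5 — Current: I = V / Z = 0.07132 - j0.1197 A = 0.1393∠-59.2° A.
Step 6 — Complex power: S = V·I* = 11.37 + j2.877 VA.
Step 7 — Real power: P = Re(S) = 11.37 W.
Step 8 — Reactive power: Q = Im(S) = 2.877 VAR.
Step 9 — Apparent power: |S| = 11.73 VA.
Step 10 — Power factor: PF = P/|S| = 0.9694 (lagging).

(a) P = 11.37 W  (b) Q = 2.877 VAR  (c) S = 11.73 VA  (d) PF = 0.9694 (lagging)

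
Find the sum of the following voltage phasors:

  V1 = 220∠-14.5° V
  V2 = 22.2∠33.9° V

Step 1 — Convert each phasor to rectangular form:
  V1 = 220·(cos(-14.5°) + j·sin(-14.5°)) = 213 - j55.08 V
  V2 = 22.2·(cos(33.9°) + j·sin(33.9°)) = 18.43 + j12.38 V
Step 2 — Sum components: V_total = 231.4 - j42.7 V.
Step 3 — Convert to polar: |V_total| = 235.3 V, ∠V_total = -10.5°.

V_total = 235.3∠-10.5° V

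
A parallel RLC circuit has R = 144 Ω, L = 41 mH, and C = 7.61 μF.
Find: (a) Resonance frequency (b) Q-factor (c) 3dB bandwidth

Step 1 — Resonance: ω₀ = 1/√(LC) = 1/√(0.041·7.61e-06) = 1790 rad/s.
Step 2 — f₀ = ω₀/(2π) = 284.9 Hz.
Step 3 — Parallel Q: Q = R/(ω₀L) = 144/(1790·0.041) = 1.962.
Step 4 — Bandwidth: Δω = ω₀/Q = 912.5 rad/s; BW = Δω/(2π) = 145.2 Hz.

(a) f₀ = 284.9 Hz  (b) Q = 1.962  (c) BW = 145.2 Hz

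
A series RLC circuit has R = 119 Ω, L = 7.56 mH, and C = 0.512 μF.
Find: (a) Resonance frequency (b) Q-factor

Step 1 — Resonance condition Im(Z)=0 gives ω₀ = 1/√(LC).
Step 2 — ω₀ = 1/√(0.00756·5.12e-07) = 1.607e+04 rad/s.
Step 3 — f₀ = ω₀/(2π) = 2558 Hz.
Step 4 — Series Q: Q = ω₀L/R = 1.607e+04·0.00756/119 = 1.021.

(a) f₀ = 2558 Hz  (b) Q = 1.021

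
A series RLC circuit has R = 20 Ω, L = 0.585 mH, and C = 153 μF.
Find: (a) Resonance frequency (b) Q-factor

Step 1 — Resonance condition Im(Z)=0 gives ω₀ = 1/√(LC).
Step 2 — ω₀ = 1/√(0.000585·0.000153) = 3343 rad/s.
Step 3 — f₀ = ω₀/(2π) = 532 Hz.
Step 4 — Series Q: Q = ω₀L/R = 3343·0.000585/20 = 0.09777.

(a) f₀ = 532 Hz  (b) Q = 0.09777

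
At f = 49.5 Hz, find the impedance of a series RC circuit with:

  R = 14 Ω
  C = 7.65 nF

Step 1 — Angular frequency: ω = 2π·f = 2π·49.5 = 311 rad/s.
Step 2 — Component impedances:
  R: Z = R = 14 Ω
  C: Z = 1/(jωC) = -j/(ω·C) = 0 - j4.203e+05 Ω
Step 3 — Series combination: Z_total = R + C = 14 - j4.203e+05 Ω = 4.203e+05∠-90.0° Ω.

Z = 14 - j4.203e+05 Ω = 4.203e+05∠-90.0° Ω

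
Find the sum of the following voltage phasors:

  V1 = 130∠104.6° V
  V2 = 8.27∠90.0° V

Step 1 — Convert each phasor to rectangular form:
  V1 = 130·(cos(104.6°) + j·sin(104.6°)) = -32.77 + j125.8 V
  V2 = 8.27·(cos(90.0°) + j·sin(90.0°)) = 0 + j8.27 V
Step 2 — Sum components: V_total = -32.77 + j134.1 V.
Step 3 — Convert to polar: |V_total| = 138 V, ∠V_total = 103.7°.

V_total = 138∠103.7° V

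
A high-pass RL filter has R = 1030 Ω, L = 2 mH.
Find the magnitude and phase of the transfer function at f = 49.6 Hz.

Step 1 — Angular frequency: ω = 2π·49.6 = 311.6 rad/s.
Step 2 — Transfer function: H(jω) = jωL/(R + jωL).
Step 3 — Numerator jωL = j·0.6233; denominator R + jωL = 1030 + j0.6233.
Step 4 — H = 3.662e-07 + j0.0006051.
Step 5 — Magnitude: |H| = 0.0006051 (-64.4 dB); phase: φ = 90.0°.

|H| = 0.0006051 (-64.4 dB), φ = 90.0°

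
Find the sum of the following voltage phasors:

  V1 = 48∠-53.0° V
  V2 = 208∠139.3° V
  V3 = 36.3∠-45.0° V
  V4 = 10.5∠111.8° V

Step 1 — Convert each phasor to rectangular form:
  V1 = 48·(cos(-53.0°) + j·sin(-53.0°)) = 28.89 - j38.33 V
  V2 = 208·(cos(139.3°) + j·sin(139.3°)) = -157.7 + j135.6 V
  V3 = 36.3·(cos(-45.0°) + j·sin(-45.0°)) = 25.67 - j25.67 V
  V4 = 10.5·(cos(111.8°) + j·sin(111.8°)) = -3.899 + j9.749 V
Step 2 — Sum components: V_total = -107 + j81.38 V.
Step 3 — Convert to polar: |V_total| = 134.5 V, ∠V_total = 142.8°.

V_total = 134.5∠142.8° V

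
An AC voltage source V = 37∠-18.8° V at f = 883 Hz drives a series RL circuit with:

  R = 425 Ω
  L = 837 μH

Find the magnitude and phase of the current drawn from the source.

Step 1 — Angular frequency: ω = 2π·f = 2π·883 = 5548 rad/s.
Step 2 — Component impedances:
  R: Z = R = 425 Ω
  L: Z = jωL = j·5548·0.000837 = 0 + j4.644 Ω
Step 3 — Series combination: Z_total = R + L = 425 + j4.644 Ω = 425∠0.6° Ω.
Step 4 — Source phasor: V = 37∠-18.8° V = 35.03 - j11.92 V.
Step 5 — Ohm's law: I = V / Z_total = (35.03 - j11.92) / (425 + j4.644) = 0.0821 - j0.02895 A.
Step 6 — Convert to polar: |I| = 0.08705 A, ∠I = -19.4°.

I = 0.08705∠-19.4° A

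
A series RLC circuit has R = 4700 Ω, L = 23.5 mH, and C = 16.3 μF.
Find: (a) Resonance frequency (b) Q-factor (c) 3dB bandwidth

Step 1 — Resonance condition Im(Z)=0 gives ω₀ = 1/√(LC).
Step 2 — ω₀ = 1/√(0.0235·1.63e-05) = 1616 rad/s.
Step 3 — f₀ = ω₀/(2π) = 257.2 Hz.
Step 4 — Series Q: Q = ω₀L/R = 1616·0.0235/4700 = 0.008079.
Step 5 — 3dB bandwidth: Δω = ω₀/Q = 2e+05 rad/s; BW = Δω/(2π) = 3.183e+04 Hz.

(a) f₀ = 257.2 Hz  (b) Q = 0.008079  (c) BW = 3.183e+04 Hz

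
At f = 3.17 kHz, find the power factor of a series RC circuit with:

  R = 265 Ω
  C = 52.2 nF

Step 1 — Angular frequency: ω = 2π·f = 2π·3170 = 1.992e+04 rad/s.
Step 2 — Component impedances:
  R: Z = R = 265 Ω
  C: Z = 1/(jωC) = -j/(ω·C) = 0 - j961.8 Ω
Step 3 — Series combination: Z_total = R + C = 265 - j961.8 Ω = 997.7∠-74.6° Ω.
Step 4 — Power factor: PF = cos(φ) = Re(Z)/|Z| = 265/997.7 = 0.2656.
Step 5 — Type: Im(Z) = -961.8 ⇒ leading (phase φ = -74.6°).

PF = 0.2656 (leading, φ = -74.6°)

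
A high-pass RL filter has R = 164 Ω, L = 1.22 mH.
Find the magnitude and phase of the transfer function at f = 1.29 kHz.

Step 1 — Angular frequency: ω = 2π·1290 = 8105 rad/s.
Step 2 — Transfer function: H(jω) = jωL/(R + jωL).
Step 3 — Numerator jωL = j·9.888; denominator R + jωL = 164 + j9.888.
Step 4 — H = 0.003622 + j0.06008.
Step 5 — Magnitude: |H| = 0.06019 (-24.4 dB); phase: φ = 86.5°.

|H| = 0.06019 (-24.4 dB), φ = 86.5°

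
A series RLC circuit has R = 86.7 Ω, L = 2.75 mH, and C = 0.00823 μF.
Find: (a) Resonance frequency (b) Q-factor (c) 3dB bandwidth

Step 1 — Resonance condition Im(Z)=0 gives ω₀ = 1/√(LC).
Step 2 — ω₀ = 1/√(0.00275·8.23e-09) = 2.102e+05 rad/s.
Step 3 — f₀ = ω₀/(2π) = 3.345e+04 Hz.
Step 4 — Series Q: Q = ω₀L/R = 2.102e+05·0.00275/86.7 = 6.667.
Step 5 — 3dB bandwidth: Δω = ω₀/Q = 3.153e+04 rad/s; BW = Δω/(2π) = 5018 Hz.

(a) f₀ = 3.345e+04 Hz  (b) Q = 6.667  (c) BW = 5018 Hz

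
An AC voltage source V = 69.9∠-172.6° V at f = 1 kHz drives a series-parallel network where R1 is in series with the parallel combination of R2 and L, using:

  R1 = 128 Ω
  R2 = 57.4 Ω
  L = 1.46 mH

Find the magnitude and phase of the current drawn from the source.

Step 1 — Angular frequency: ω = 2π·f = 2π·1000 = 6283 rad/s.
Step 2 — Component impedances:
  R1: Z = R = 128 Ω
  R2: Z = R = 57.4 Ω
  L: Z = jωL = j·6283·0.00146 = 0 + j9.173 Ω
Step 3 — Parallel branch: R2 || L = 1/(1/R2 + 1/L) = 1.43 + j8.945 Ω.
Step 4 — Series with R1: Z_total = R1 + (R2 || L) = 129.4 + j8.945 Ω = 129.7∠4.0° Ω.
Step 5 — Source phasor: V = 69.9∠-172.6° V = -69.32 - j9.003 V.
Step 6 — Ohm's law: I = V / Z_total = (-69.32 - j9.003) / (129.4 + j8.945) = -0.5378 - j0.03239 A.
Step 7 — Convert to polar: |I| = 0.5388 A, ∠I = -176.6°.

I = 0.5388∠-176.6° A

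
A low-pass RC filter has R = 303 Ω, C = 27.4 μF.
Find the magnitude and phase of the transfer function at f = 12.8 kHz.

Step 1 — Angular frequency: ω = 2π·1.28e+04 = 8.042e+04 rad/s.
Step 2 — Transfer function: H(jω) = 1/(1 + jωRC).
Step 3 — Denominator: 1 + jωRC = 1 + j·8.042e+04·303·2.74e-05 = 1 + j667.7.
Step 4 — H = 2.243e-06 - j0.001498.
Step 5 — Magnitude: |H| = 0.001498 (-56.5 dB); phase: φ = -89.9°.

|H| = 0.001498 (-56.5 dB), φ = -89.9°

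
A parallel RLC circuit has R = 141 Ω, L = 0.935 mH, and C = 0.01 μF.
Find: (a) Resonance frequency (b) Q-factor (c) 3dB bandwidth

Step 1 — Resonance: ω₀ = 1/√(LC) = 1/√(0.000935·1e-08) = 3.27e+05 rad/s.
Step 2 — f₀ = ω₀/(2π) = 5.205e+04 Hz.
Step 3 — Parallel Q: Q = R/(ω₀L) = 141/(3.27e+05·0.000935) = 0.4611.
Step 4 — Bandwidth: Δω = ω₀/Q = 7.092e+05 rad/s; BW = Δω/(2π) = 1.129e+05 Hz.

(a) f₀ = 5.205e+04 Hz  (b) Q = 0.4611  (c) BW = 1.129e+05 Hz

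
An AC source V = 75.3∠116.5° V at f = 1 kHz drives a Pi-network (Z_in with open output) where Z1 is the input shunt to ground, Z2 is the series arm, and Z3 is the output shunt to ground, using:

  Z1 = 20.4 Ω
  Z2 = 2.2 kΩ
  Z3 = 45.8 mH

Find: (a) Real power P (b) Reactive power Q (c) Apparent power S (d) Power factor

Step 1 — Angular frequency: ω = 2π·f = 2π·1000 = 6283 rad/s.
Step 2 — Component impedances:
  Z1: Z = R = 20.4 Ω
  Z2: Z = R = 2200 Ω
  Z3: Z = jωL = j·6283·0.0458 = 0 + j287.8 Ω
Step 3 — With open output, the series arm Z2 and the output shunt Z3 appear in series to ground: Z2 + Z3 = 2200 + j287.8 Ω.
Step 4 — Parallel with input shunt Z1: Z_in = Z1 || (Z2 + Z3) = 20.22 + j0.02389 Ω = 20.22∠0.1° Ω.
Step 5 — Source phasor: V = 75.3∠116.5° V = -33.6 + j67.39 V.
Step 6 — Current: I = V / Z = -1.658 + j3.335 A = 3.725∠116.4° A.
Step 7 — Complex power: S = V·I* = 280.5 + j0.3315 VA.
Step 8 — Real power: P = Re(S) = 280.5 W.
Step 9 — Reactive power: Q = Im(S) = 0.3315 VAR.
Step 10 — Apparent power: |S| = 280.5 VA.
Step 11 — Power factor: PF = P/|S| = 1 (lagging).

(a) P = 280.5 W  (b) Q = 0.3315 VAR  (c) S = 280.5 VA  (d) PF = 1 (lagging)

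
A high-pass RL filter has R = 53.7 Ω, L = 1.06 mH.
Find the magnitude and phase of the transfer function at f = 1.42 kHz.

Step 1 — Angular frequency: ω = 2π·1420 = 8922 rad/s.
Step 2 — Transfer function: H(jω) = jωL/(R + jωL).
Step 3 — Numerator jωL = j·9.457; denominator R + jωL = 53.7 + j9.457.
Step 4 — H = 0.03008 + j0.1708.
Step 5 — Magnitude: |H| = 0.1734 (-15.2 dB); phase: φ = 80.0°.

|H| = 0.1734 (-15.2 dB), φ = 80.0°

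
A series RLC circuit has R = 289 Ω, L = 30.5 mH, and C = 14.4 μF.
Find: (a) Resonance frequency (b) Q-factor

Step 1 — Resonance condition Im(Z)=0 gives ω₀ = 1/√(LC).
Step 2 — ω₀ = 1/√(0.0305·1.44e-05) = 1509 rad/s.
Step 3 — f₀ = ω₀/(2π) = 240.2 Hz.
Step 4 — Series Q: Q = ω₀L/R = 1509·0.0305/289 = 0.1592.

(a) f₀ = 240.2 Hz  (b) Q = 0.1592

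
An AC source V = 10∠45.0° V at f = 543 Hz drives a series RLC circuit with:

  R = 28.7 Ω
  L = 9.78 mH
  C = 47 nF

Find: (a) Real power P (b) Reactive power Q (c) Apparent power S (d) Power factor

Step 1 — Angular frequency: ω = 2π·f = 2π·543 = 3412 rad/s.
Step 2 — Component impedances:
  R: Z = R = 28.7 Ω
  L: Z = jωL = j·3412·0.00978 = 0 + j33.37 Ω
  C: Z = 1/(jωC) = -j/(ω·C) = 0 - j6236 Ω
Step 3 — Series combination: Z_total = R + L + C = 28.7 - j6203 Ω = 6203∠-89.7° Ω.
Step 4 — Source phasor: V = 10∠45.0° V = 7.071 + j7.071 V.
Step 5 — Current: I = V / Z = -0.001135 + j0.001145 A = 0.001612∠134.7° A.
Step 6 — Complex power: S = V·I* = 7.459e-05 - j0.01612 VA.
Step 7 — Real power: P = Re(S) = 7.459e-05 W.
Step 8 — Reactive power: Q = Im(S) = -0.01612 VAR.
Step 9 — Apparent power: |S| = 0.01612 VA.
Step 10 — Power factor: PF = P/|S| = 0.004627 (leading).

(a) P = 7.459e-05 W  (b) Q = -0.01612 VAR  (c) S = 0.01612 VA  (d) PF = 0.004627 (leading)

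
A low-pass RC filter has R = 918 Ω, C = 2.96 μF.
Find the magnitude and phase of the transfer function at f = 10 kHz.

Step 1 — Angular frequency: ω = 2π·1e+04 = 6.283e+04 rad/s.
Step 2 — Transfer function: H(jω) = 1/(1 + jωRC).
Step 3 — Denominator: 1 + jωRC = 1 + j·6.283e+04·918·2.96e-06 = 1 + j170.7.
Step 4 — H = 3.43e-05 - j0.005857.
Step 5 — Magnitude: |H| = 0.005857 (-44.6 dB); phase: φ = -89.7°.

|H| = 0.005857 (-44.6 dB), φ = -89.7°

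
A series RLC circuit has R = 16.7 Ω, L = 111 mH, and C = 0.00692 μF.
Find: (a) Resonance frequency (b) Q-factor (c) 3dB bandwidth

Step 1 — Resonance: ω₀ = 1/√(LC) = 1/√(0.111·6.92e-09) = 3.608e+04 rad/s.
Step 2 — f₀ = ω₀/(2π) = 5743 Hz.
Step 3 — Series Q: Q = ω₀L/R = 3.608e+04·0.111/16.7 = 239.8.
Step 4 — Bandwidth: Δω = ω₀/Q = 150.5 rad/s; BW = Δω/(2π) = 23.94 Hz.

(a) f₀ = 5743 Hz  (b) Q = 239.8  (c) BW = 23.94 Hz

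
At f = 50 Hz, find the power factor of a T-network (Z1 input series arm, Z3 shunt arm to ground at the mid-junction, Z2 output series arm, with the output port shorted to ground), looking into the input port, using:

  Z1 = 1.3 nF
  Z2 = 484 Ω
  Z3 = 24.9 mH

Step 1 — Angular frequency: ω = 2π·f = 2π·50 = 314.2 rad/s.
Step 2 — Component impedances:
  Z1: Z = 1/(jωC) = -j/(ω·C) = 0 - j2.449e+06 Ω
  Z2: Z = R = 484 Ω
  Z3: Z = jωL = j·314.2·0.0249 = 0 + j7.823 Ω
Step 3 — With the output port shorted to ground, the output series arm Z2 runs from the junction to ground; the shunt arm Z3 also runs from the junction to ground. They appear in parallel: Z3 || Z2 = 0.1264 + j7.821 Ω.
Step 4 — Series with input arm Z1: Z_in = Z1 + (Z3 || Z2) = 0.1264 - j2.449e+06 Ω = 2.449e+06∠-90.0° Ω.
Step 5 — Power factor: PF = cos(φ) = Re(Z)/|Z| = 0.1264/2.4485e+06 = 5.162e-08.
Step 6 — Type: Im(Z) = -2.449e+06 ⇒ leading (phase φ = -90.0°).

PF = 5.162e-08 (leading, φ = -90.0°)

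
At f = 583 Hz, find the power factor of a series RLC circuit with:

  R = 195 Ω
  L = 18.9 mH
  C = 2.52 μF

Step 1 — Angular frequency: ω = 2π·f = 2π·583 = 3663 rad/s.
Step 2 — Component impedances:
  R: Z = R = 195 Ω
  L: Z = jωL = j·3663·0.0189 = 0 + j69.23 Ω
  C: Z = 1/(jωC) = -j/(ω·C) = 0 - j108.3 Ω
Step 3 — Series combination: Z_total = R + L + C = 195 - j39.1 Ω = 198.9∠-11.3° Ω.
Step 4 — Power factor: PF = cos(φ) = Re(Z)/|Z| = 195/198.88 = 0.9805.
Step 5 — Type: Im(Z) = -39.1 ⇒ leading (phase φ = -11.3°).

PF = 0.9805 (leading, φ = -11.3°)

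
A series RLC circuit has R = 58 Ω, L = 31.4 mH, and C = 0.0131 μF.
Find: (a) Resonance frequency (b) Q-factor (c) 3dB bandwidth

Step 1 — Resonance condition Im(Z)=0 gives ω₀ = 1/√(LC).
Step 2 — ω₀ = 1/√(0.0314·1.31e-08) = 4.931e+04 rad/s.
Step 3 — f₀ = ω₀/(2π) = 7847 Hz.
Step 4 — Series Q: Q = ω₀L/R = 4.931e+04·0.0314/58 = 26.69.
Step 5 — 3dB bandwidth: Δω = ω₀/Q = 1847 rad/s; BW = Δω/(2π) = 294 Hz.

(a) f₀ = 7847 Hz  (b) Q = 26.69  (c) BW = 294 Hz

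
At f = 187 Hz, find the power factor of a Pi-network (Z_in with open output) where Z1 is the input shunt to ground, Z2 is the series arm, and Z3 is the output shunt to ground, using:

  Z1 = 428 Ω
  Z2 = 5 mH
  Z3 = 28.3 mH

Step 1 — Angular frequency: ω = 2π·f = 2π·187 = 1175 rad/s.
Step 2 — Component impedances:
  Z1: Z = R = 428 Ω
  Z2: Z = jωL = j·1175·0.005 = 0 + j5.875 Ω
  Z3: Z = jωL = j·1175·0.0283 = 0 + j33.25 Ω
Step 3 — With open output, the series arm Z2 and the output shunt Z3 appear in series to ground: Z2 + Z3 = 0 + j39.13 Ω.
Step 4 — Parallel with input shunt Z1: Z_in = Z1 || (Z2 + Z3) = 3.547 + j38.8 Ω = 38.96∠84.8° Ω.
Step 5 — Power factor: PF = cos(φ) = Re(Z)/|Z| = 3.547/38.96 = 0.09104.
Step 6 — Type: Im(Z) = 38.8 ⇒ lagging (phase φ = 84.8°).

PF = 0.09104 (lagging, φ = 84.8°)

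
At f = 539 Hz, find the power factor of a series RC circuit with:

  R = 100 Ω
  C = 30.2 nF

Step 1 — Angular frequency: ω = 2π·f = 2π·539 = 3387 rad/s.
Step 2 — Component impedances:
  R: Z = R = 100 Ω
  C: Z = 1/(jωC) = -j/(ω·C) = 0 - j9777 Ω
Step 3 — Series combination: Z_total = R + C = 100 - j9777 Ω = 9778∠-89.4° Ω.
Step 4 — Power factor: PF = cos(φ) = Re(Z)/|Z| = 100/9778 = 0.01023.
Step 5 — Type: Im(Z) = -9777 ⇒ leading (phase φ = -89.4°).

PF = 0.01023 (leading, φ = -89.4°)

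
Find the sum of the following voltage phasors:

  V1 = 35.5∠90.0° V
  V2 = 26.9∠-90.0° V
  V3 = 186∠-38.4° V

Step 1 — Convert each phasor to rectangular form:
  V1 = 35.5·(cos(90.0°) + j·sin(90.0°)) = 0 + j35.5 V
  V2 = 26.9·(cos(-90.0°) + j·sin(-90.0°)) = 0 - j26.9 V
  V3 = 186·(cos(-38.4°) + j·sin(-38.4°)) = 145.8 - j115.5 V
Step 2 — Sum components: V_total = 145.8 - j106.9 V.
Step 3 — Convert to polar: |V_total| = 180.8 V, ∠V_total = -36.3°.

V_total = 180.8∠-36.3° V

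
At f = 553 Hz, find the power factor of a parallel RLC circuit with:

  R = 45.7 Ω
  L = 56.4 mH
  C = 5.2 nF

Step 1 — Angular frequency: ω = 2π·f = 2π·553 = 3475 rad/s.
Step 2 — Component impedances:
  R: Z = R = 45.7 Ω
  L: Z = jωL = j·3475·0.0564 = 0 + j196 Ω
  C: Z = 1/(jωC) = -j/(ω·C) = 0 - j5.535e+04 Ω
Step 3 — Parallel combination: 1/Z_total = 1/R + 1/L + 1/C; Z_total = 43.36 + j10.08 Ω = 44.51∠13.1° Ω.
Step 4 — Power factor: PF = cos(φ) = Re(Z)/|Z| = 43.3587/44.514 = 0.974.
Step 5 — Type: Im(Z) = 10.08 ⇒ lagging (phase φ = 13.1°).

PF = 0.974 (lagging, φ = 13.1°)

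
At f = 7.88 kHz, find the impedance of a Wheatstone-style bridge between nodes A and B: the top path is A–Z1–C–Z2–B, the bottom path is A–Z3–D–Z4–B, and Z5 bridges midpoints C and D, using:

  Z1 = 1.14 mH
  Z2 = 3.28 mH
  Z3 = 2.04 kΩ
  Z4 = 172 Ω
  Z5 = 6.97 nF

Step 1 — Angular frequency: ω = 2π·f = 2π·7880 = 4.951e+04 rad/s.
Step 2 — Component impedances:
  Z1: Z = jωL = j·4.951e+04·0.00114 = 0 + j56.44 Ω
  Z2: Z = jωL = j·4.951e+04·0.00328 = 0 + j162.4 Ω
  Z3: Z = R = 2040 Ω
  Z4: Z = R = 172 Ω
  Z5: Z = 1/(jωC) = -j/(ω·C) = 0 - j2898 Ω
Step 3 — Bridge requires nodal analysis (the Z5 bridge couples midpoints C and D, so the two paths cannot be reduced to a simple series/parallel combination). Setting node B to ground and injecting 1 A at node A, the 3-node admittance system at A, C, D solves to V_A = Z_AB = 23.37 + j224 Ω = 225.3∠84.0° Ω.

Z = 23.37 + j224 Ω = 225.3∠84.0° Ω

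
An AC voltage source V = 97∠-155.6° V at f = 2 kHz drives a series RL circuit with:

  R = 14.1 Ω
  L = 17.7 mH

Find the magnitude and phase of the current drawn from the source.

Step 1 — Angular frequency: ω = 2π·f = 2π·2000 = 1.257e+04 rad/s.
Step 2 — Component impedances:
  R: Z = R = 14.1 Ω
  L: Z = jωL = j·1.257e+04·0.0177 = 0 + j222.4 Ω
Step 3 — Series combination: Z_total = R + L = 14.1 + j222.4 Ω = 222.9∠86.4° Ω.
Step 4 — Source phasor: V = 97∠-155.6° V = -88.34 - j40.07 V.
Step 5 — Ohm's law: I = V / Z_total = (-88.34 - j40.07) / (14.1 + j222.4) = -0.2045 + j0.3842 A.
Step 6 — Convert to polar: |I| = 0.4352 A, ∠I = 118.0°.

I = 0.4352∠118.0° A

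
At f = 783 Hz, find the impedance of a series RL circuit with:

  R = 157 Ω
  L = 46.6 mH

Step 1 — Angular frequency: ω = 2π·f = 2π·783 = 4920 rad/s.
Step 2 — Component impedances:
  R: Z = R = 157 Ω
  L: Z = jωL = j·4920·0.0466 = 0 + j229.3 Ω
Step 3 — Series combination: Z_total = R + L = 157 + j229.3 Ω = 277.9∠55.6° Ω.

Z = 157 + j229.3 Ω = 277.9∠55.6° Ω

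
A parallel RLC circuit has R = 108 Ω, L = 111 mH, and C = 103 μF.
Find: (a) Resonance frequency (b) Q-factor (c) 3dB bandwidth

Step 1 — Resonance: ω₀ = 1/√(LC) = 1/√(0.111·0.000103) = 295.7 rad/s.
Step 2 — f₀ = ω₀/(2π) = 47.07 Hz.
Step 3 — Parallel Q: Q = R/(ω₀L) = 108/(295.7·0.111) = 3.29.
Step 4 — Bandwidth: Δω = ω₀/Q = 89.9 rad/s; BW = Δω/(2π) = 14.31 Hz.

(a) f₀ = 47.07 Hz  (b) Q = 3.29  (c) BW = 14.31 Hz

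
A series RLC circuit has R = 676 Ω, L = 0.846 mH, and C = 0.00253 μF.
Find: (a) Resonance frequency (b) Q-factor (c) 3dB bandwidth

Step 1 — Resonance: ω₀ = 1/√(LC) = 1/√(0.000846·2.53e-09) = 6.835e+05 rad/s.
Step 2 — f₀ = ω₀/(2π) = 1.088e+05 Hz.
Step 3 — Series Q: Q = ω₀L/R = 6.835e+05·0.000846/676 = 0.8554.
Step 4 — Bandwidth: Δω = ω₀/Q = 7.991e+05 rad/s; BW = Δω/(2π) = 1.272e+05 Hz.

(a) f₀ = 1.088e+05 Hz  (b) Q = 0.8554  (c) BW = 1.272e+05 Hz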